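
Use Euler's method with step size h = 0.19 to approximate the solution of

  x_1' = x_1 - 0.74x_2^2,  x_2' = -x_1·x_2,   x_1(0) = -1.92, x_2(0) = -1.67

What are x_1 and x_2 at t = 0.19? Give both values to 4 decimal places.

Euler on (x_1,x_2): x_1_{n+1} = x_1_n + h·x_1', x_2_{n+1} = x_2_n + h·x_2'.
0.000000: (-1.920000, -1.670000); f=(-3.983786, -3.206400) → (-2.676919, -2.279216)
(x_1(0.19), x_2(0.19)) ≈ (-2.6769, -2.2792)

-2.6769, -2.2792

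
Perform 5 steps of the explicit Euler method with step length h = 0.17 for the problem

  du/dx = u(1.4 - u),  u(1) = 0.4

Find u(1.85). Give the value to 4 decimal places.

0.7868

Euler: u_{n+1} = u_n + h·f(x_n, u_n).
x=1.000000, u=0.400000: f=0.400000 → u ← 0.400000 + 0.17·0.400000 = 0.468000
x=1.170000, u=0.468000: f=0.436176 → u ← 0.468000 + 0.17·0.436176 = 0.542150
x=1.340000, u=0.542150: f=0.465083 → u ← 0.542150 + 0.17·0.465083 = 0.621214
x=1.510000, u=0.621214: f=0.483793 → u ← 0.621214 + 0.17·0.483793 = 0.703459
x=1.680000, u=0.703459: f=0.489988 → u ← 0.703459 + 0.17·0.489988 = 0.786757
u(1.85) ≈ 0.7868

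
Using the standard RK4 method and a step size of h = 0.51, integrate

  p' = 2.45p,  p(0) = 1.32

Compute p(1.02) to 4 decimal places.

15.7735

RK4: k1 = f(x_n, p_n); k2 = f(x_n + h/2, p_n + (h/2)·k1); k3 = f(x_n + h/2, p_n + (h/2)·k2); k4 = f(x_n + h, p_n + h·k3); p_{n+1} = p_n + (h/6)·(k1 + 2k2 + 2k3 + k4).
x=0.000000, p=1.320000:
  k1 = f(0.000000, 1.320000) = 3.234000
  k2 = f(0.255000, 2.144670) = 5.254442
  k3 = f(0.255000, 2.659883) = 6.516712
  k4 = f(0.510000, 4.643523) = 11.376632
  p ← 1.320000 + (0.51/6)·(k1 + 2k2 + 2k3 + k4) = 4.563000
x=0.510000, p=4.563000:
  k1 = f(0.510000, 4.563000) = 11.179350
  k2 = f(0.765000, 7.413734) = 18.163648
  k3 = f(0.765000, 9.194730) = 22.527089
  k4 = f(1.020000, 16.051815) = 39.326947
  p ← 4.563000 + (0.51/6)·(k1 + 2k2 + 2k3 + k4) = 15.773461
p(1.02) ≈ 15.7735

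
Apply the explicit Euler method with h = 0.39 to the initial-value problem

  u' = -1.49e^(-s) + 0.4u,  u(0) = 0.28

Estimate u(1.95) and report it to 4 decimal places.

-1.7541

Euler: u_{n+1} = u_n + h·f(s_n, u_n).
s=0.000000, u=0.280000: f=-1.378000 → u ← 0.280000 + 0.39·(-1.378000) = -0.257420
s=0.390000, u=-0.257420: f=-1.111783 → u ← -0.257420 + 0.39·(-1.111783) = -0.691015
s=0.780000, u=-0.691015: f=-0.959431 → u ← -0.691015 + 0.39·(-0.959431) = -1.065193
s=1.170000, u=-1.065193: f=-0.888524 → u ← -1.065193 + 0.39·(-0.888524) = -1.411718
s=1.560000, u=-1.411718: f=-0.877790 → u ← -1.411718 + 0.39·(-0.877790) = -1.754056
u(1.95) ≈ -1.7541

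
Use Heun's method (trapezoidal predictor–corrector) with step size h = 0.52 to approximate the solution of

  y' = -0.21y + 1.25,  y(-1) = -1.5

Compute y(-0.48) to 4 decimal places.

-0.7306

Heun: k1 = f(x_n, y_n); k2 = f(x_n + h, y_n + h·k1); y_{n+1} = y_n + (h/2)·(k1 + k2).
x=-1.000000, y=-1.500000:
  k1 = f(-1.000000, -1.500000) = 1.565000
  k2 = f(-0.480000, -0.686200) = 1.394102
  y ← -1.500000 + (0.52/2)·(1.565000 + 1.394102) = -0.730633
y(-0.48) ≈ -0.7306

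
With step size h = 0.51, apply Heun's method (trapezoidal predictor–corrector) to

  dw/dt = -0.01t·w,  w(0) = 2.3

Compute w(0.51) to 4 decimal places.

Heun: k1 = f(t_n, w_n); k2 = f(t_n + h, w_n + h·k1); w_{n+1} = w_n + (h/2)·(k1 + k2).
t=0.000000, w=2.300000:
  k1 = f(0.000000, 2.300000) = 0.000000
  k2 = f(0.510000, 2.300000) = -0.011730
  w ← 2.300000 + (0.51/2)·(0.000000 + (-0.011730)) = 2.297009
w(0.51) ≈ 2.2970

2.2970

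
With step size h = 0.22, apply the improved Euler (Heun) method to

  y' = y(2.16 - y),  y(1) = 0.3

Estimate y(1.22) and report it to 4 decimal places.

0.4422

Heun: k1 = f(x_n, y_n); k2 = f(x_n + h, y_n + h·k1); y_{n+1} = y_n + (h/2)·(k1 + k2).
x=1.000000, y=0.300000:
  k1 = f(1.000000, 0.300000) = 0.558000
  k2 = f(1.220000, 0.422760) = 0.734436
  y ← 0.300000 + (0.22/2)·(0.558000 + 0.734436) = 0.442168
y(1.22) ≈ 0.4422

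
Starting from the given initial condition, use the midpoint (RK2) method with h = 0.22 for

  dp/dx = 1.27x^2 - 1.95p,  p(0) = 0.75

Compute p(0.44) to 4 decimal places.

0.3595

Midpoint: k1 = f(x_n, p_n); k2 = f(x_n + h/2, p_n + (h/2)·k1); p_{n+1} = p_n + h·k2.
x=0.000000, p=0.750000:
  k1 = f(0.000000, 0.750000) = -1.462500
  k2 = f(0.110000, 0.589125) = -1.133427
  p ← 0.750000 + 0.22·(-1.133427) = 0.500646
x=0.220000, p=0.500646:
  k1 = f(0.220000, 0.500646) = -0.914792
  k2 = f(0.330000, 0.400019) = -0.641734
  p ← 0.500646 + 0.22·(-0.641734) = 0.359465
p(0.44) ≈ 0.3595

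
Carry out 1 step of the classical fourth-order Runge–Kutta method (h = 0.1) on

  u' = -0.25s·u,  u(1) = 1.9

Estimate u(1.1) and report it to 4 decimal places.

RK4: k1 = f(s_n, u_n); k2 = f(s_n + h/2, u_n + (h/2)·k1); k3 = f(s_n + h/2, u_n + (h/2)·k2); k4 = f(s_n + h, u_n + h·k3); u_{n+1} = u_n + (h/6)·(k1 + 2k2 + 2k3 + k4).
s=1.000000, u=1.900000:
  k1 = f(1.000000, 1.900000) = -0.475000
  k2 = f(1.050000, 1.876250) = -0.492516
  k3 = f(1.050000, 1.875374) = -0.492286
  k4 = f(1.100000, 1.850771) = -0.508962
  u ← 1.900000 + (0.1/6)·(k1 + 2k2 + 2k3 + k4) = 1.850774
u(1.1) ≈ 1.8508

1.8508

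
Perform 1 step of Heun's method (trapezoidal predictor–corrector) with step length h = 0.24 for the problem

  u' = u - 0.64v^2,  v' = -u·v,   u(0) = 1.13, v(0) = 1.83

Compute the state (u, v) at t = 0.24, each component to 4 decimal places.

0.9782, 1.4399

Heun on (u,v): k1 = f(t_n, state_n); k2 = f(t_n + h, state_n + h·k1); state_{n+1} = state_n + (h/2)·(k1 + k2).
0.000000: (1.130000, 1.830000)
  k1 = (-1.013296, -2.067900)
  predictor → (0.886809, 1.333704)
  k2 = (-0.251602, -1.182741)
  → (0.978212, 1.439923)
(u(0.24), v(0.24)) ≈ (0.9782, 1.4399)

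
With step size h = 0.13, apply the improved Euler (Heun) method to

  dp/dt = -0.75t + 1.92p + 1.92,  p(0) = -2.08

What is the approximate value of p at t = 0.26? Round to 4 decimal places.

-2.8003

Heun: k1 = f(t_n, p_n); k2 = f(t_n + h, p_n + h·k1); p_{n+1} = p_n + (h/2)·(k1 + k2).
t=0.000000, p=-2.080000:
  k1 = f(0.000000, -2.080000) = -2.073600
  k2 = f(0.130000, -2.349568) = -2.688671
  p ← -2.080000 + (0.13/2)·(-2.073600 + (-2.688671)) = -2.389548
t=0.130000, p=-2.389548:
  k1 = f(0.130000, -2.389548) = -2.765431
  k2 = f(0.260000, -2.749054) = -3.553183
  p ← -2.389548 + (0.13/2)·(-2.765431 + (-3.553183)) = -2.800258
p(0.26) ≈ -2.8003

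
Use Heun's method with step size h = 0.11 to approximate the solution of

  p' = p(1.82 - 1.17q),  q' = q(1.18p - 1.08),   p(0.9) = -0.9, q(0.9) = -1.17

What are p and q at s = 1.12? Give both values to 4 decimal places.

-1.6815, -0.6723

Heun on (p,q): k1 = f(s_n, state_n); k2 = f(s_n + h, state_n + h·k1); state_{n+1} = state_n + (h/2)·(k1 + k2).
0.900000: (-0.900000, -1.170000)
  k1 = (-2.870010, 2.506140)
  predictor → (-1.215701, -0.894325)
  k2 = (-3.484637, 2.248804)
  → (-1.249506, -0.908478)
1.010000: (-1.249506, -0.908478)
  k1 = (-3.602224, 2.320632)
  predictor → (-1.645750, -0.653209)
  k2 = (-4.253037, 1.973987)
  → (-1.681545, -0.672274)
(p(1.12), q(1.12)) ≈ (-1.6815, -0.6723)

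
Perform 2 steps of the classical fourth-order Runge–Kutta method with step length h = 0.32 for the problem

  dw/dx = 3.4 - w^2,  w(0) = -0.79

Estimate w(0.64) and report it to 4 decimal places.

1.1368

RK4: k1 = f(x_n, w_n); k2 = f(x_n + h/2, w_n + (h/2)·k1); k3 = f(x_n + h/2, w_n + (h/2)·k2); k4 = f(x_n + h, w_n + h·k3); w_{n+1} = w_n + (h/6)·(k1 + 2k2 + 2k3 + k4).
x=0.000000, w=-0.790000:
  k1 = f(0.000000, -0.790000) = 2.775900
  k2 = f(0.160000, -0.345856) = 3.280384
  k3 = f(0.160000, -0.265139) = 3.329702
  k4 = f(0.320000, 0.275504) = 3.324097
  w ← -0.790000 + (0.32/6)·(k1 + 2k2 + 2k3 + k4) = 0.240409
x=0.320000, w=0.240409:
  k1 = f(0.320000, 0.240409) = 3.342204
  k2 = f(0.480000, 0.775162) = 2.799125
  k3 = f(0.480000, 0.688269) = 2.926286
  k4 = f(0.640000, 1.176820) = 2.015094
  w ← 0.240409 + (0.32/6)·(k1 + 2k2 + 2k3 + k4) = 1.136842
w(0.64) ≈ 1.1368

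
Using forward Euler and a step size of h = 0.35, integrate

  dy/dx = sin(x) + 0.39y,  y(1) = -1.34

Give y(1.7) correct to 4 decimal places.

Euler: y_{n+1} = y_n + h·f(x_n, y_n).
x=1.000000, y=-1.340000: f=0.318871 → y ← -1.340000 + 0.35·0.318871 = -1.228395
x=1.350000, y=-1.228395: f=0.496649 → y ← -1.228395 + 0.35·0.496649 = -1.054568
y(1.7) ≈ -1.0546

-1.0546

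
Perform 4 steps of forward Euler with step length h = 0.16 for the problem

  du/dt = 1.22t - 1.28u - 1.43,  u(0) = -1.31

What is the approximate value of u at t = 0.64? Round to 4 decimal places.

-1.0312

Euler: u_{n+1} = u_n + h·f(t_n, u_n).
t=0.000000, u=-1.310000: f=0.246800 → u ← -1.310000 + 0.16·0.246800 = -1.270512
t=0.160000, u=-1.270512: f=0.391455 → u ← -1.270512 + 0.16·0.391455 = -1.207879
t=0.320000, u=-1.207879: f=0.506485 → u ← -1.207879 + 0.16·0.506485 = -1.126841
t=0.480000, u=-1.126841: f=0.597957 → u ← -1.126841 + 0.16·0.597957 = -1.031168
u(0.64) ≈ -1.0312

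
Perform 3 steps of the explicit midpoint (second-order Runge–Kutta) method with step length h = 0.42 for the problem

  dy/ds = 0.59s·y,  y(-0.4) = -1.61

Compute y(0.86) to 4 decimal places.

-1.9020

Midpoint: k1 = f(s_n, y_n); k2 = f(s_n + h/2, y_n + (h/2)·k1); y_{n+1} = y_n + h·k2.
s=-0.400000, y=-1.610000:
  k1 = f(-0.400000, -1.610000) = 0.379960
  k2 = f(-0.190000, -1.530208) = 0.171536
  y ← -1.610000 + 0.42·0.171536 = -1.537955
s=0.020000, y=-1.537955:
  k1 = f(0.020000, -1.537955) = -0.018148
  k2 = f(0.230000, -1.541766) = -0.209218
  y ← -1.537955 + 0.42·(-0.209218) = -1.625826
s=0.440000, y=-1.625826:
  k1 = f(0.440000, -1.625826) = -0.422064
  k2 = f(0.650000, -1.714460) = -0.657495
  y ← -1.625826 + 0.42·(-0.657495) = -1.901974
y(0.86) ≈ -1.9020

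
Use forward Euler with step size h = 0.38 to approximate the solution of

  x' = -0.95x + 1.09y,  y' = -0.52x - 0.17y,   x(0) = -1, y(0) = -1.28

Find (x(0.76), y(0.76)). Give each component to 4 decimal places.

-1.1612, -0.7041

Euler on (x,y): x_{n+1} = x_n + h·x', y_{n+1} = y_n + h·y'.
0.000000: (-1.000000, -1.280000); f=(-0.445200, 0.737600) → (-1.169176, -0.999712)
0.380000: (-1.169176, -0.999712); f=(0.021031, 0.777923) → (-1.161184, -0.704101)
(x(0.76), y(0.76)) ≈ (-1.1612, -0.7041)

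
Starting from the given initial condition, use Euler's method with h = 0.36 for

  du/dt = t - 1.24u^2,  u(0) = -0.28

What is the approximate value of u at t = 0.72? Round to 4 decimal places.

Euler: u_{n+1} = u_n + h·f(t_n, u_n).
t=0.000000, u=-0.280000: f=-0.097216 → u ← -0.280000 + 0.36·(-0.097216) = -0.314998
t=0.360000, u=-0.314998: f=0.236963 → u ← -0.314998 + 0.36·0.236963 = -0.229691
u(0.72) ≈ -0.2297

-0.2297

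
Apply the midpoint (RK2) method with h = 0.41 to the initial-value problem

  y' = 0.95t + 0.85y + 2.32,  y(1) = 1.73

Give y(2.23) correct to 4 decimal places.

Midpoint: k1 = f(t_n, y_n); k2 = f(t_n + h/2, y_n + (h/2)·k1); y_{n+1} = y_n + h·k2.
t=1.000000, y=1.730000:
  k1 = f(1.000000, 1.730000) = 4.740500
  k2 = f(1.205000, 2.701802) = 5.761282
  y ← 1.730000 + 0.41·5.761282 = 4.092126
t=1.410000, y=4.092126:
  k1 = f(1.410000, 4.092126) = 7.137807
  k2 = f(1.615000, 5.555376) = 8.576320
  y ← 4.092126 + 0.41·8.576320 = 7.608417
t=1.820000, y=7.608417:
  k1 = f(1.820000, 7.608417) = 10.516154
  k2 = f(2.025000, 9.764228) = 12.543344
  y ← 7.608417 + 0.41·12.543344 = 12.751188
y(2.23) ≈ 12.7512

12.7512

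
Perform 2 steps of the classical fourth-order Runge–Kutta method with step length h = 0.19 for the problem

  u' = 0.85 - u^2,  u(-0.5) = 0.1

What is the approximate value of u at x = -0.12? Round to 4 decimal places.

RK4: k1 = f(x_n, u_n); k2 = f(x_n + h/2, u_n + (h/2)·k1); k3 = f(x_n + h/2, u_n + (h/2)·k2); k4 = f(x_n + h, u_n + h·k3); u_{n+1} = u_n + (h/6)·(k1 + 2k2 + 2k3 + k4).
x=-0.500000, u=0.100000:
  k1 = f(-0.500000, 0.100000) = 0.840000
  k2 = f(-0.405000, 0.179800) = 0.817672
  k3 = f(-0.405000, 0.177679) = 0.818430
  k4 = f(-0.310000, 0.255502) = 0.784719
  u ← 0.100000 + (0.19/6)·(k1 + 2k2 + 2k3 + k4) = 0.255069
x=-0.310000, u=0.255069:
  k1 = f(-0.310000, 0.255069) = 0.784940
  k2 = f(-0.215000, 0.329639) = 0.741338
  k3 = f(-0.215000, 0.325496) = 0.744052
  k4 = f(-0.120000, 0.396439) = 0.692836
  u ← 0.255069 + (0.19/6)·(k1 + 2k2 + 2k3 + k4) = 0.395940
u(-0.12) ≈ 0.3959

0.3959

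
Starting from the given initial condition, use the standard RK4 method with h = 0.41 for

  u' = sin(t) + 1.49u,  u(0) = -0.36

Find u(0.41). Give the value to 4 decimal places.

-0.5604

RK4: k1 = f(t_n, u_n); k2 = f(t_n + h/2, u_n + (h/2)·k1); k3 = f(t_n + h/2, u_n + (h/2)·k2); k4 = f(t_n + h, u_n + h·k3); u_{n+1} = u_n + (h/6)·(k1 + 2k2 + 2k3 + k4).
t=0.000000, u=-0.360000:
  k1 = f(0.000000, -0.360000) = -0.536400
  k2 = f(0.205000, -0.469962) = -0.496676
  k3 = f(0.205000, -0.461819) = -0.484543
  k4 = f(0.410000, -0.558662) = -0.433798
  u ← -0.360000 + (0.41/6)·(k1 + 2k2 + 2k3 + k4) = -0.560397
u(0.41) ≈ -0.5604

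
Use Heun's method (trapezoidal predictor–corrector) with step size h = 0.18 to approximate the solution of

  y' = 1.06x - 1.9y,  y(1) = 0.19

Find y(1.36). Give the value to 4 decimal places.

Heun: k1 = f(x_n, y_n); k2 = f(x_n + h, y_n + h·k1); y_{n+1} = y_n + (h/2)·(k1 + k2).
x=1.000000, y=0.190000:
  k1 = f(1.000000, 0.190000) = 0.699000
  k2 = f(1.180000, 0.315820) = 0.650742
  y ← 0.190000 + (0.18/2)·(0.699000 + 0.650742) = 0.311477
x=1.180000, y=0.311477:
  k1 = f(1.180000, 0.311477) = 0.658994
  k2 = f(1.360000, 0.430096) = 0.624418
  y ← 0.311477 + (0.18/2)·(0.658994 + 0.624418) = 0.426984
y(1.36) ≈ 0.4270

0.4270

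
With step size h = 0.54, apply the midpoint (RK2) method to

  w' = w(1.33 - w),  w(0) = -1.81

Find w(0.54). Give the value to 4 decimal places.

Midpoint: k1 = f(x_n, w_n); k2 = f(x_n + h/2, w_n + (h/2)·k1); w_{n+1} = w_n + h·k2.
x=0.000000, w=-1.810000:
  k1 = f(0.000000, -1.810000) = -5.683400
  k2 = f(0.270000, -3.344518) = -15.634010
  w ← -1.810000 + 0.54·(-15.634010) = -10.252365
w(0.54) ≈ -10.2524

-10.2524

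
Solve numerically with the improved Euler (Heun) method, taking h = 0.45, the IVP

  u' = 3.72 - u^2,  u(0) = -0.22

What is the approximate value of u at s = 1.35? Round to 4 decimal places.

1.5078

Heun: k1 = f(s_n, u_n); k2 = f(s_n + h, u_n + h·k1); u_{n+1} = u_n + (h/2)·(k1 + k2).
s=0.000000, u=-0.220000:
  k1 = f(0.000000, -0.220000) = 3.671600
  k2 = f(0.450000, 1.432220) = 1.668746
  u ← -0.220000 + (0.45/2)·(3.671600 + 1.668746) = 0.981578
s=0.450000, u=0.981578:
  k1 = f(0.450000, 0.981578) = 2.756505
  k2 = f(0.900000, 2.222005) = -1.217306
  u ← 0.981578 + (0.45/2)·(2.756505 + (-1.217306)) = 1.327897
s=0.900000, u=1.327897:
  k1 = f(0.900000, 1.327897) = 1.956688
  k2 = f(1.350000, 2.208407) = -1.157062
  u ← 1.327897 + (0.45/2)·(1.956688 + (-1.157062)) = 1.507813
u(1.35) ≈ 1.5078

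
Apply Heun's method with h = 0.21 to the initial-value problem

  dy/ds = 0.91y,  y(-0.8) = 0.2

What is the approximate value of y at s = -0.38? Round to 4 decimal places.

Heun: k1 = f(s_n, y_n); k2 = f(s_n + h, y_n + h·k1); y_{n+1} = y_n + (h/2)·(k1 + k2).
s=-0.800000, y=0.200000:
  k1 = f(-0.800000, 0.200000) = 0.182000
  k2 = f(-0.590000, 0.238220) = 0.216780
  y ← 0.200000 + (0.21/2)·(0.182000 + 0.216780) = 0.241872
s=-0.590000, y=0.241872:
  k1 = f(-0.590000, 0.241872) = 0.220103
  k2 = f(-0.380000, 0.288094) = 0.262165
  y ← 0.241872 + (0.21/2)·(0.220103 + 0.262165) = 0.292510
y(-0.38) ≈ 0.2925

0.2925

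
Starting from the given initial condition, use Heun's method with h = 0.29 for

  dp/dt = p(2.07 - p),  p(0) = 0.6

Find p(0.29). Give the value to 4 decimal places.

Heun: k1 = f(t_n, p_n); k2 = f(t_n + h, p_n + h·k1); p_{n+1} = p_n + (h/2)·(k1 + k2).
t=0.000000, p=0.600000:
  k1 = f(0.000000, 0.600000) = 0.882000
  k2 = f(0.290000, 0.855780) = 1.039105
  p ← 0.600000 + (0.29/2)·(0.882000 + 1.039105) = 0.878560
p(0.29) ≈ 0.8786

0.8786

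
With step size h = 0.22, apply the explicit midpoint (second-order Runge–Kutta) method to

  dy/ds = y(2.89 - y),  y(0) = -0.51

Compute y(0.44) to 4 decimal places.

Midpoint: k1 = f(s_n, y_n); k2 = f(s_n + h/2, y_n + (h/2)·k1); y_{n+1} = y_n + h·k2.
s=0.000000, y=-0.510000:
  k1 = f(0.000000, -0.510000) = -1.734000
  k2 = f(0.110000, -0.700740) = -2.516175
  y ← -0.510000 + 0.22·(-2.516175) = -1.063559
s=0.220000, y=-1.063559:
  k1 = f(0.220000, -1.063559) = -4.204841
  k2 = f(0.330000, -1.526091) = -6.739357
  y ← -1.063559 + 0.22·(-6.739357) = -2.546217
y(0.44) ≈ -2.5462

-2.5462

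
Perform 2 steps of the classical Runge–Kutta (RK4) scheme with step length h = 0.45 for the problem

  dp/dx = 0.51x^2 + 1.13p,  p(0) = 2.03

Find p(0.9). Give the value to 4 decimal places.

5.7737

RK4: k1 = f(x_n, p_n); k2 = f(x_n + h/2, p_n + (h/2)·k1); k3 = f(x_n + h/2, p_n + (h/2)·k2); k4 = f(x_n + h, p_n + h·k3); p_{n+1} = p_n + (h/6)·(k1 + 2k2 + 2k3 + k4).
x=0.000000, p=2.030000:
  k1 = f(0.000000, 2.030000) = 2.293900
  k2 = f(0.225000, 2.546127) = 2.902943
  k3 = f(0.225000, 2.683162) = 3.057792
  k4 = f(0.450000, 3.406006) = 3.952062
  p ← 2.030000 + (0.45/6)·(k1 + 2k2 + 2k3 + k4) = 3.392557
x=0.450000, p=3.392557:
  k1 = f(0.450000, 3.392557) = 3.936865
  k2 = f(0.675000, 4.278352) = 5.066906
  k3 = f(0.675000, 4.532611) = 5.354220
  k4 = f(0.900000, 5.801956) = 6.969310
  p ← 3.392557 + (0.45/6)·(k1 + 2k2 + 2k3 + k4) = 5.773689
p(0.9) ≈ 5.7737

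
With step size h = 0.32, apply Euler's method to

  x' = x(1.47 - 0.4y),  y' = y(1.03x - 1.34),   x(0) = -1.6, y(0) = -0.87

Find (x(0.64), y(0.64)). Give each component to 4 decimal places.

-3.7337, 0.0100

Euler on (x,y): x_{n+1} = x_n + h·x', y_{n+1} = y_n + h·y'.
0.000000: (-1.600000, -0.870000); f=(-2.908800, 2.599560) → (-2.530816, -0.038141)
0.320000: (-2.530816, -0.038141); f=(-3.758910, 0.150532) → (-3.733667, 0.010029)
(x(0.64), y(0.64)) ≈ (-3.7337, 0.0100)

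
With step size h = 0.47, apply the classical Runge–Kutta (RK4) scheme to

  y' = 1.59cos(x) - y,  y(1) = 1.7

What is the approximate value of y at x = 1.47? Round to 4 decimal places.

1.2468

RK4: k1 = f(x_n, y_n); k2 = f(x_n + h/2, y_n + (h/2)·k1); k3 = f(x_n + h/2, y_n + (h/2)·k2); k4 = f(x_n + h, y_n + h·k3); y_{n+1} = y_n + (h/6)·(k1 + 2k2 + 2k3 + k4).
x=1.000000, y=1.700000:
  k1 = f(1.000000, 1.700000) = -0.840919
  k2 = f(1.235000, 1.502384) = -0.978445
  k3 = f(1.235000, 1.470065) = -0.946127
  k4 = f(1.470000, 1.255320) = -1.095326
  y ← 1.700000 + (0.47/6)·(k1 + 2k2 + 2k3 + k4) = 1.246811
y(1.47) ≈ 1.2468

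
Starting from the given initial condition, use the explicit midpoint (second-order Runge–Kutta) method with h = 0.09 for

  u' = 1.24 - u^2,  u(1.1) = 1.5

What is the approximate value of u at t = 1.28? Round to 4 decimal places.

Midpoint: k1 = f(t_n, u_n); k2 = f(t_n + h/2, u_n + (h/2)·k1); u_{n+1} = u_n + h·k2.
t=1.100000, u=1.500000:
  k1 = f(1.100000, 1.500000) = -1.010000
  k2 = f(1.145000, 1.454550) = -0.875716
  u ← 1.500000 + 0.09·(-0.875716) = 1.421186
t=1.190000, u=1.421186:
  k1 = f(1.190000, 1.421186) = -0.779768
  k2 = f(1.235000, 1.386096) = -0.681262
  u ← 1.421186 + 0.09·(-0.681262) = 1.359872
u(1.28) ≈ 1.3599

1.3599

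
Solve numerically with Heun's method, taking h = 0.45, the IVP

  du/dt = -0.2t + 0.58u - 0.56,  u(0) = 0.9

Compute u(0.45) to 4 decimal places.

Heun: k1 = f(t_n, u_n); k2 = f(t_n + h, u_n + h·k1); u_{n+1} = u_n + (h/2)·(k1 + k2).
t=0.000000, u=0.900000:
  k1 = f(0.000000, 0.900000) = -0.038000
  k2 = f(0.450000, 0.882900) = -0.137918
  u ← 0.900000 + (0.45/2)·(-0.038000 + (-0.137918)) = 0.860418
u(0.45) ≈ 0.8604

0.8604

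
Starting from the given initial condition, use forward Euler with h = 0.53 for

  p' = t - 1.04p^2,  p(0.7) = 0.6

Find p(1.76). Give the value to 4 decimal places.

1.0955

Euler: p_{n+1} = p_n + h·f(t_n, p_n).
t=0.700000, p=0.600000: f=0.325600 → p ← 0.600000 + 0.53·0.325600 = 0.772568
t=1.230000, p=0.772568: f=0.609264 → p ← 0.772568 + 0.53·0.609264 = 1.095478
p(1.76) ≈ 1.0955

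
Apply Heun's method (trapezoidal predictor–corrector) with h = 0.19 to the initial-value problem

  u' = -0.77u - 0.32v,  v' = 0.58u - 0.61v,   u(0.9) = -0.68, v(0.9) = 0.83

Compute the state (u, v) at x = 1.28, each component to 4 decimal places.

-0.5774, 0.5357

Heun on (u,v): k1 = f(x_n, state_n); k2 = f(x_n + h, state_n + h·k1); state_{n+1} = state_n + (h/2)·(k1 + k2).
0.900000: (-0.680000, 0.830000)
  k1 = (0.258000, -0.900700)
  predictor → (-0.630980, 0.658867)
  k2 = (0.275017, -0.767877)
  → (-0.629363, 0.671485)
1.090000: (-0.629363, 0.671485)
  k1 = (0.269735, -0.774637)
  predictor → (-0.578114, 0.524304)
  k2 = (0.277370, -0.655132)
  → (-0.577388, 0.535657)
(u(1.28), v(1.28)) ≈ (-0.5774, 0.5357)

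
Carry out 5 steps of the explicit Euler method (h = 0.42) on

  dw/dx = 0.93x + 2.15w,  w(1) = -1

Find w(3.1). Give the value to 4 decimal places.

-10.6827

Euler: w_{n+1} = w_n + h·f(x_n, w_n).
x=1.000000, w=-1.000000: f=-1.220000 → w ← -1.000000 + 0.42·(-1.220000) = -1.512400
x=1.420000, w=-1.512400: f=-1.931060 → w ← -1.512400 + 0.42·(-1.931060) = -2.323445
x=1.840000, w=-2.323445: f=-3.284207 → w ← -2.323445 + 0.42·(-3.284207) = -3.702812
x=2.260000, w=-3.702812: f=-5.859246 → w ← -3.702812 + 0.42·(-5.859246) = -6.163696
x=2.680000, w=-6.163696: f=-10.759546 → w ← -6.163696 + 0.42·(-10.759546) = -10.682705
w(3.1) ≈ -10.6827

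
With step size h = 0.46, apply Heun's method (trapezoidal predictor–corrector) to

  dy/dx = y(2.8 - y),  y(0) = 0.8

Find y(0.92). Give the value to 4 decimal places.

Heun: k1 = f(x_n, y_n); k2 = f(x_n + h, y_n + h·k1); y_{n+1} = y_n + (h/2)·(k1 + k2).
x=0.000000, y=0.800000:
  k1 = f(0.000000, 0.800000) = 1.600000
  k2 = f(0.460000, 1.536000) = 1.941504
  y ← 0.800000 + (0.46/2)·(1.600000 + 1.941504) = 1.614546
x=0.460000, y=1.614546:
  k1 = f(0.460000, 1.614546) = 1.913970
  k2 = f(0.920000, 2.494972) = 0.761036
  y ← 1.614546 + (0.46/2)·(1.913970 + 0.761036) = 2.229797
y(0.92) ≈ 2.2298

2.2298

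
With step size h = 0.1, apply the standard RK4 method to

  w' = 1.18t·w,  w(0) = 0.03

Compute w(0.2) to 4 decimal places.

0.0307

RK4: k1 = f(t_n, w_n); k2 = f(t_n + h/2, w_n + (h/2)·k1); k3 = f(t_n + h/2, w_n + (h/2)·k2); k4 = f(t_n + h, w_n + h·k3); w_{n+1} = w_n + (h/6)·(k1 + 2k2 + 2k3 + k4).
t=0.000000, w=0.030000:
  k1 = f(0.000000, 0.030000) = 0.000000
  k2 = f(0.050000, 0.030000) = 0.001770
  k3 = f(0.050000, 0.030088) = 0.001775
  k4 = f(0.100000, 0.030178) = 0.003561
  w ← 0.030000 + (0.1/6)·(k1 + 2k2 + 2k3 + k4) = 0.030178
t=0.100000, w=0.030178:
  k1 = f(0.100000, 0.030178) = 0.003561
  k2 = f(0.150000, 0.030356) = 0.005373
  k3 = f(0.150000, 0.030446) = 0.005389
  k4 = f(0.200000, 0.030716) = 0.007249
  w ← 0.030178 + (0.1/6)·(k1 + 2k2 + 2k3 + k4) = 0.030716
w(0.2) ≈ 0.0307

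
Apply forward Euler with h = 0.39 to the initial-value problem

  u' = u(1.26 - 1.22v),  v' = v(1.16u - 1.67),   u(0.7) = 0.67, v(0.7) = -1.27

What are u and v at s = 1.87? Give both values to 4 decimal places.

Euler on (u,v): u_{n+1} = u_n + h·u', v_{n+1} = v_n + h·v'.
0.700000: (0.670000, -1.270000); f=(1.882298, 1.133856) → (1.404096, -0.827796)
1.090000: (1.404096, -0.827796); f=(3.187174, 0.034145) → (2.647094, -0.814480)
1.480000: (2.647094, -0.814480); f=(5.965663, -1.140784) → (4.973703, -1.259385)
(u(1.87), v(1.87)) ≈ (4.9737, -1.2594)

4.9737, -1.2594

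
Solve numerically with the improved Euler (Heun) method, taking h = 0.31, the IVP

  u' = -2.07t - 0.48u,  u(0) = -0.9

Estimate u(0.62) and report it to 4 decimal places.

-1.0385

Heun: k1 = f(t_n, u_n); k2 = f(t_n + h, u_n + h·k1); u_{n+1} = u_n + (h/2)·(k1 + k2).
t=0.000000, u=-0.900000:
  k1 = f(0.000000, -0.900000) = 0.432000
  k2 = f(0.310000, -0.766080) = -0.273982
  u ← -0.900000 + (0.31/2)·(0.432000 + (-0.273982)) = -0.875507
t=0.310000, u=-0.875507:
  k1 = f(0.310000, -0.875507) = -0.221457
  k2 = f(0.620000, -0.944159) = -0.830204
  u ← -0.875507 + (0.31/2)·(-0.221457 + (-0.830204)) = -1.038515
u(0.62) ≈ -1.0385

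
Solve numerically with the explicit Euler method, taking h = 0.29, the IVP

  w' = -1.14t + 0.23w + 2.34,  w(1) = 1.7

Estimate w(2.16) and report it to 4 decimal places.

Euler: w_{n+1} = w_n + h·f(t_n, w_n).
t=1.000000, w=1.700000: f=1.591000 → w ← 1.700000 + 0.29·1.591000 = 2.161390
t=1.290000, w=2.161390: f=1.366520 → w ← 2.161390 + 0.29·1.366520 = 2.557681
t=1.580000, w=2.557681: f=1.127067 → w ← 2.557681 + 0.29·1.127067 = 2.884530
t=1.870000, w=2.884530: f=0.871642 → w ← 2.884530 + 0.29·0.871642 = 3.137306
w(2.16) ≈ 3.1373

3.1373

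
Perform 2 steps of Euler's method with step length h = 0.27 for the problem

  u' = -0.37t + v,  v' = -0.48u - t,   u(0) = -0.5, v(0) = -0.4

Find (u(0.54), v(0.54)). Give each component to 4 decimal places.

Euler on (u,v): u_{n+1} = u_n + h·u', v_{n+1} = v_n + h·v'.
0.000000: (-0.500000, -0.400000); f=(-0.400000, 0.240000) → (-0.608000, -0.335200)
0.270000: (-0.608000, -0.335200); f=(-0.435100, 0.021840) → (-0.725477, -0.329303)
(u(0.54), v(0.54)) ≈ (-0.7255, -0.3293)

-0.7255, -0.3293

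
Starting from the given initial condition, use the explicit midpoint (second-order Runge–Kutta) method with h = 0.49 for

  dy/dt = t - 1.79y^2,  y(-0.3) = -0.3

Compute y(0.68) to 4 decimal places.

-0.5094

Midpoint: k1 = f(t_n, y_n); k2 = f(t_n + h/2, y_n + (h/2)·k1); y_{n+1} = y_n + h·k2.
t=-0.300000, y=-0.300000:
  k1 = f(-0.300000, -0.300000) = -0.461100
  k2 = f(-0.055000, -0.412969) = -0.360273
  y ← -0.300000 + 0.49·(-0.360273) = -0.476534
t=0.190000, y=-0.476534:
  k1 = f(0.190000, -0.476534) = -0.216481
  k2 = f(0.435000, -0.529572) = -0.066999
  y ← -0.476534 + 0.49·(-0.066999) = -0.509364
y(0.68) ≈ -0.5094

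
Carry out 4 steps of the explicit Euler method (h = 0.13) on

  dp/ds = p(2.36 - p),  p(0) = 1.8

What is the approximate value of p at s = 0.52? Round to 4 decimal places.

2.1891

Euler: p_{n+1} = p_n + h·f(s_n, p_n).
s=0.000000, p=1.800000: f=1.008000 → p ← 1.800000 + 0.13·1.008000 = 1.931040
s=0.130000, p=1.931040: f=0.828339 → p ← 1.931040 + 0.13·0.828339 = 2.038724
s=0.260000, p=2.038724: f=0.654993 → p ← 2.038724 + 0.13·0.654993 = 2.123873
s=0.390000, p=2.123873: f=0.501503 → p ← 2.123873 + 0.13·0.501503 = 2.189069
p(0.52) ≈ 2.1891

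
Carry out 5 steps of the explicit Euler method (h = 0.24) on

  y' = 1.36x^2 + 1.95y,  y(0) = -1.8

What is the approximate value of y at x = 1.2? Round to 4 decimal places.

-11.5009

Euler: y_{n+1} = y_n + h·f(x_n, y_n).
x=0.000000, y=-1.800000: f=-3.510000 → y ← -1.800000 + 0.24·(-3.510000) = -2.642400
x=0.240000, y=-2.642400: f=-5.074344 → y ← -2.642400 + 0.24·(-5.074344) = -3.860243
x=0.480000, y=-3.860243: f=-7.214129 → y ← -3.860243 + 0.24·(-7.214129) = -5.591634
x=0.720000, y=-5.591634: f=-10.198661 → y ← -5.591634 + 0.24·(-10.198661) = -8.039312
x=0.960000, y=-8.039312: f=-14.423283 → y ← -8.039312 + 0.24·(-14.423283) = -11.500900
y(1.2) ≈ -11.5009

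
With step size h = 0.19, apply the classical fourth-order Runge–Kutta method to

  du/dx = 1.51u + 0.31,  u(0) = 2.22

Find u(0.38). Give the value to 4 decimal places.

RK4: k1 = f(x_n, u_n); k2 = f(x_n + h/2, u_n + (h/2)·k1); k3 = f(x_n + h/2, u_n + (h/2)·k2); k4 = f(x_n + h, u_n + h·k3); u_{n+1} = u_n + (h/6)·(k1 + 2k2 + 2k3 + k4).
x=0.000000, u=2.220000:
  k1 = f(0.000000, 2.220000) = 3.662200
  k2 = f(0.095000, 2.567909) = 4.187543
  k3 = f(0.095000, 2.617817) = 4.262903
  k4 = f(0.190000, 3.029952) = 4.885227
  u ← 2.220000 + (0.19/6)·(k1 + 2k2 + 2k3 + k4) = 3.025863
x=0.190000, u=3.025863:
  k1 = f(0.190000, 3.025863) = 4.879054
  k2 = f(0.285000, 3.489374) = 5.578954
  k3 = f(0.285000, 3.555864) = 5.679355
  k4 = f(0.380000, 4.104941) = 6.508461
  u ← 3.025863 + (0.19/6)·(k1 + 2k2 + 2k3 + k4) = 4.099494
u(0.38) ≈ 4.0995

4.0995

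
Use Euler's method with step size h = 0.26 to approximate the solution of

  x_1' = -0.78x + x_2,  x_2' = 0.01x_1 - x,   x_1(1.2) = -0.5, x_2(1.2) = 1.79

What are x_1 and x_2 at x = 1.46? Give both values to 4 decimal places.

Euler on (x_1,x_2): x_1_{n+1} = x_1_n + h·x_1', x_2_{n+1} = x_2_n + h·x_2'.
1.200000: (-0.500000, 1.790000); f=(0.854000, -1.205000) → (-0.277960, 1.476700)
(x_1(1.46), x_2(1.46)) ≈ (-0.2780, 1.4767)

-0.2780, 1.4767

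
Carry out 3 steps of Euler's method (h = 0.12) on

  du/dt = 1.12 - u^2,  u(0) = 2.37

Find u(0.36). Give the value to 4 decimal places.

Euler: u_{n+1} = u_n + h·f(t_n, u_n).
t=0.000000, u=2.370000: f=-4.496900 → u ← 2.370000 + 0.12·(-4.496900) = 1.830372
t=0.120000, u=1.830372: f=-2.230262 → u ← 1.830372 + 0.12·(-2.230262) = 1.562741
t=0.240000, u=1.562741: f=-1.322158 → u ← 1.562741 + 0.12·(-1.322158) = 1.404082
u(0.36) ≈ 1.4041

1.4041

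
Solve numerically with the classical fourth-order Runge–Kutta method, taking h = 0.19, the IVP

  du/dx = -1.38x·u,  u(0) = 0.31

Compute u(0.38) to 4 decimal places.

0.2806

RK4: k1 = f(x_n, u_n); k2 = f(x_n + h/2, u_n + (h/2)·k1); k3 = f(x_n + h/2, u_n + (h/2)·k2); k4 = f(x_n + h, u_n + h·k3); u_{n+1} = u_n + (h/6)·(k1 + 2k2 + 2k3 + k4).
x=0.000000, u=0.310000:
  k1 = f(0.000000, 0.310000) = 0.000000
  k2 = f(0.095000, 0.310000) = -0.040641
  k3 = f(0.095000, 0.306139) = -0.040135
  k4 = f(0.190000, 0.302374) = -0.079283
  u ← 0.310000 + (0.19/6)·(k1 + 2k2 + 2k3 + k4) = 0.302374
x=0.190000, u=0.302374:
  k1 = f(0.190000, 0.302374) = -0.079282
  k2 = f(0.285000, 0.294842) = -0.115961
  k3 = f(0.285000, 0.291357) = -0.114591
  k4 = f(0.380000, 0.280601) = -0.147147
  u ← 0.302374 + (0.19/6)·(k1 + 2k2 + 2k3 + k4) = 0.280602
u(0.38) ≈ 0.2806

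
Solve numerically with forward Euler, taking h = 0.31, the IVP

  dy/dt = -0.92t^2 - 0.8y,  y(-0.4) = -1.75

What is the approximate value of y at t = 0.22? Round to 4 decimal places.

-1.0263

Euler: y_{n+1} = y_n + h·f(t_n, y_n).
t=-0.400000, y=-1.750000: f=1.252800 → y ← -1.750000 + 0.31·1.252800 = -1.361632
t=-0.090000, y=-1.361632: f=1.081854 → y ← -1.361632 + 0.31·1.081854 = -1.026257
y(0.22) ≈ -1.0263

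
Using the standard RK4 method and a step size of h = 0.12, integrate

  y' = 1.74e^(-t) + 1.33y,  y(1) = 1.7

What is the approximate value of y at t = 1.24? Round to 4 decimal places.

2.5012

RK4: k1 = f(t_n, y_n); k2 = f(t_n + h/2, y_n + (h/2)·k1); k3 = f(t_n + h/2, y_n + (h/2)·k2); k4 = f(t_n + h, y_n + h·k3); y_{n+1} = y_n + (h/6)·(k1 + 2k2 + 2k3 + k4).
t=1.000000, y=1.700000:
  k1 = f(1.000000, 1.700000) = 2.901110
  k2 = f(1.060000, 1.874067) = 3.095342
  k3 = f(1.060000, 1.885721) = 3.110841
  k4 = f(1.120000, 2.073301) = 3.325217
  y ← 1.700000 + (0.12/6)·(k1 + 2k2 + 2k3 + k4) = 2.072774
t=1.120000, y=2.072774:
  k1 = f(1.120000, 2.072774) = 3.324516
  k2 = f(1.180000, 2.272245) = 3.556751
  k3 = f(1.180000, 2.286179) = 3.575283
  k4 = f(1.240000, 2.501808) = 3.830933
  y ← 2.072774 + (0.12/6)·(k1 + 2k2 + 2k3 + k4) = 2.501164
y(1.24) ≈ 2.5012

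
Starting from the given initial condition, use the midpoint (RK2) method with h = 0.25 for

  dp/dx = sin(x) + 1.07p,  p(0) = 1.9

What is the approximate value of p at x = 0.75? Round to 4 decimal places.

Midpoint: k1 = f(x_n, p_n); k2 = f(x_n + h/2, p_n + (h/2)·k1); p_{n+1} = p_n + h·k2.
x=0.000000, p=1.900000:
  k1 = f(0.000000, 1.900000) = 2.033000
  k2 = f(0.125000, 2.154125) = 2.429588
  p ← 1.900000 + 0.25·2.429588 = 2.507397
x=0.250000, p=2.507397:
  k1 = f(0.250000, 2.507397) = 2.930319
  k2 = f(0.375000, 2.873687) = 3.441118
  p ← 2.507397 + 0.25·3.441118 = 3.367677
x=0.500000, p=3.367677:
  k1 = f(0.500000, 3.367677) = 4.082839
  k2 = f(0.625000, 3.878031) = 4.734591
  p ← 3.367677 + 0.25·4.734591 = 4.551324
p(0.75) ≈ 4.5513

4.5513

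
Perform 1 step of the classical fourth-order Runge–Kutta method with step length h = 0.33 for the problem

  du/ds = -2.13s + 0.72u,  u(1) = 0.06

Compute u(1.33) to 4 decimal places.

RK4: k1 = f(s_n, u_n); k2 = f(s_n + h/2, u_n + (h/2)·k1); k3 = f(s_n + h/2, u_n + (h/2)·k2); k4 = f(s_n + h, u_n + h·k3); u_{n+1} = u_n + (h/6)·(k1 + 2k2 + 2k3 + k4).
s=1.000000, u=0.060000:
  k1 = f(1.000000, 0.060000) = -2.086800
  k2 = f(1.165000, -0.284322) = -2.686162
  k3 = f(1.165000, -0.383217) = -2.757366
  k4 = f(1.330000, -0.849931) = -3.444850
  u ← 0.060000 + (0.33/6)·(k1 + 2k2 + 2k3 + k4) = -0.843029
u(1.33) ≈ -0.8430

-0.8430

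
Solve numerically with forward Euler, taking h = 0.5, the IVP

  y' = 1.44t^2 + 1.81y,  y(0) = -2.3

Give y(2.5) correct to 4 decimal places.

-47.8802

Euler: y_{n+1} = y_n + h·f(t_n, y_n).
t=0.000000, y=-2.300000: f=-4.163000 → y ← -2.300000 + 0.5·(-4.163000) = -4.381500
t=0.500000, y=-4.381500: f=-7.570515 → y ← -4.381500 + 0.5·(-7.570515) = -8.166757
t=1.000000, y=-8.166757: f=-13.341831 → y ← -8.166757 + 0.5·(-13.341831) = -14.837673
t=1.500000, y=-14.837673: f=-23.616188 → y ← -14.837673 + 0.5·(-23.616188) = -26.645767
t=2.000000, y=-26.645767: f=-42.468839 → y ← -26.645767 + 0.5·(-42.468839) = -47.880186
y(2.5) ≈ -47.8802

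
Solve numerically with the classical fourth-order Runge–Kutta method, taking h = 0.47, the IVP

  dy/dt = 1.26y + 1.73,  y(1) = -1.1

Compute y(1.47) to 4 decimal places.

-0.8796

RK4: k1 = f(t_n, y_n); k2 = f(t_n + h/2, y_n + (h/2)·k1); k3 = f(t_n + h/2, y_n + (h/2)·k2); k4 = f(t_n + h, y_n + h·k3); y_{n+1} = y_n + (h/6)·(k1 + 2k2 + 2k3 + k4).
t=1.000000, y=-1.100000:
  k1 = f(1.000000, -1.100000) = 0.344000
  k2 = f(1.235000, -1.019160) = 0.445858
  k3 = f(1.235000, -0.995223) = 0.476019
  k4 = f(1.470000, -0.876271) = 0.625898
  y ← -1.100000 + (0.47/6)·(k1 + 2k2 + 2k3 + k4) = -0.879597
y(1.47) ≈ -0.8796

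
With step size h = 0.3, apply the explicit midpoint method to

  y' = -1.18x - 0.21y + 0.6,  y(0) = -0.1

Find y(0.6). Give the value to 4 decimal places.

0.0440

Midpoint: k1 = f(x_n, y_n); k2 = f(x_n + h/2, y_n + (h/2)·k1); y_{n+1} = y_n + h·k2.
x=0.000000, y=-0.100000:
  k1 = f(0.000000, -0.100000) = 0.621000
  k2 = f(0.150000, -0.006850) = 0.424438
  y ← -0.100000 + 0.3·0.424438 = 0.027332
x=0.300000, y=0.027332:
  k1 = f(0.300000, 0.027332) = 0.240260
  k2 = f(0.450000, 0.063371) = 0.055692
  y ← 0.027332 + 0.3·0.055692 = 0.044039
y(0.6) ≈ 0.0440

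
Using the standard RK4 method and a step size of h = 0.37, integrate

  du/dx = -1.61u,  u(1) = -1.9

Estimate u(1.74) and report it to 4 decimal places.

RK4: k1 = f(x_n, u_n); k2 = f(x_n + h/2, u_n + (h/2)·k1); k3 = f(x_n + h/2, u_n + (h/2)·k2); k4 = f(x_n + h, u_n + h·k3); u_{n+1} = u_n + (h/6)·(k1 + 2k2 + 2k3 + k4).
x=1.000000, u=-1.900000:
  k1 = f(1.000000, -1.900000) = 3.059000
  k2 = f(1.185000, -1.334085) = 2.147877
  k3 = f(1.185000, -1.502643) = 2.419255
  k4 = f(1.370000, -1.004876) = 1.617850
  u ← -1.900000 + (0.37/6)·(k1 + 2k2 + 2k3 + k4) = -1.048315
x=1.370000, u=-1.048315:
  k1 = f(1.370000, -1.048315) = 1.687787
  k2 = f(1.555000, -0.736074) = 1.185079
  k3 = f(1.555000, -0.829075) = 1.334811
  k4 = f(1.740000, -0.554435) = 0.892640
  u ← -1.048315 + (0.37/6)·(k1 + 2k2 + 2k3 + k4) = -0.578402
u(1.74) ≈ -0.5784

-0.5784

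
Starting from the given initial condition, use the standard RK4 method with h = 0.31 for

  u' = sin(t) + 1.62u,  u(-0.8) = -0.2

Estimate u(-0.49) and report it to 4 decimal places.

RK4: k1 = f(t_n, u_n); k2 = f(t_n + h/2, u_n + (h/2)·k1); k3 = f(t_n + h/2, u_n + (h/2)·k2); k4 = f(t_n + h, u_n + h·k3); u_{n+1} = u_n + (h/6)·(k1 + 2k2 + 2k3 + k4).
t=-0.800000, u=-0.200000:
  k1 = f(-0.800000, -0.200000) = -1.041356
  k2 = f(-0.645000, -0.361410) = -1.186683
  k3 = f(-0.645000, -0.383936) = -1.223175
  k4 = f(-0.490000, -0.579184) = -1.408904
  u ← -0.200000 + (0.31/6)·(k1 + 2k2 + 2k3 + k4) = -0.575615
u(-0.49) ≈ -0.5756

-0.5756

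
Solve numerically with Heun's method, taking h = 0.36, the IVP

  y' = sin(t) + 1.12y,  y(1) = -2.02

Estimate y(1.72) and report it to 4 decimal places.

Heun: k1 = f(t_n, y_n); k2 = f(t_n + h, y_n + h·k1); y_{n+1} = y_n + (h/2)·(k1 + k2).
t=1.000000, y=-2.020000:
  k1 = f(1.000000, -2.020000) = -1.420929
  k2 = f(1.360000, -2.531534) = -1.857454
  y ← -2.020000 + (0.36/2)·(-1.420929 + (-1.857454)) = -2.610109
t=1.360000, y=-2.610109:
  k1 = f(1.360000, -2.610109) = -1.945457
  k2 = f(1.720000, -3.310474) = -2.718841
  y ← -2.610109 + (0.36/2)·(-1.945457 + (-2.718841)) = -3.449683
y(1.72) ≈ -3.4497

-3.4497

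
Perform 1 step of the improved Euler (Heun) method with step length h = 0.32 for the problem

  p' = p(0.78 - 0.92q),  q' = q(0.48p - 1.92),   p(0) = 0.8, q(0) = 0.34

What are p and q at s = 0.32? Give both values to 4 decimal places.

0.9512, 0.2155

Heun on (p,q): k1 = f(s_n, state_n); k2 = f(s_n + h, state_n + h·k1); state_{n+1} = state_n + (h/2)·(k1 + k2).
0.000000: (0.800000, 0.340000)
  k1 = (0.373760, -0.522240)
  predictor → (0.919603, 0.172883)
  k2 = (0.571025, -0.255623)
  → (0.951166, 0.215542)
(p(0.32), q(0.32)) ≈ (0.9512, 0.2155)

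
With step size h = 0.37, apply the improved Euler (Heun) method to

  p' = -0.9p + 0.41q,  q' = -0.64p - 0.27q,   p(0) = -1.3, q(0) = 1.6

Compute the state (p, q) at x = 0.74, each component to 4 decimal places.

-0.3138, 1.6078

Heun on (p,q): k1 = f(x_n, state_n); k2 = f(x_n + h, state_n + h·k1); state_{n+1} = state_n + (h/2)·(k1 + k2).
0.000000: (-1.300000, 1.600000)
  k1 = (1.826000, 0.400000)
  predictor → (-0.624380, 1.748000)
  k2 = (1.278622, -0.072357)
  → (-0.725645, 1.660614)
0.370000: (-0.725645, 1.660614)
  k1 = (1.333932, 0.016047)
  predictor → (-0.232090, 1.666551)
  k2 = (0.892167, -0.301431)
  → (-0.313817, 1.607818)
(p(0.74), q(0.74)) ≈ (-0.3138, 1.6078)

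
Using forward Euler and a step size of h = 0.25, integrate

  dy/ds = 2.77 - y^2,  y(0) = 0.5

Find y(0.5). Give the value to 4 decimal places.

Euler: y_{n+1} = y_n + h·f(s_n, y_n).
s=0.000000, y=0.500000: f=2.520000 → y ← 0.500000 + 0.25·2.520000 = 1.130000
s=0.250000, y=1.130000: f=1.493100 → y ← 1.130000 + 0.25·1.493100 = 1.503275
y(0.5) ≈ 1.5033

1.5033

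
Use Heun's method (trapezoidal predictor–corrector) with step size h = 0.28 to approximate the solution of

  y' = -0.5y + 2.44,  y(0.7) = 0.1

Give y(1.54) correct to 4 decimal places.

Heun: k1 = f(x_n, y_n); k2 = f(x_n + h, y_n + h·k1); y_{n+1} = y_n + (h/2)·(k1 + k2).
x=0.700000, y=0.100000:
  k1 = f(0.700000, 0.100000) = 2.390000
  k2 = f(0.980000, 0.769200) = 2.055400
  y ← 0.100000 + (0.28/2)·(2.390000 + 2.055400) = 0.722356
x=0.980000, y=0.722356:
  k1 = f(0.980000, 0.722356) = 2.078822
  k2 = f(1.260000, 1.304426) = 1.787787
  y ← 0.722356 + (0.28/2)·(2.078822 + 1.787787) = 1.263681
x=1.260000, y=1.263681:
  k1 = f(1.260000, 1.263681) = 1.808159
  k2 = f(1.540000, 1.769966) = 1.555017
  y ← 1.263681 + (0.28/2)·(1.808159 + 1.555017) = 1.734526
y(1.54) ≈ 1.7345

1.7345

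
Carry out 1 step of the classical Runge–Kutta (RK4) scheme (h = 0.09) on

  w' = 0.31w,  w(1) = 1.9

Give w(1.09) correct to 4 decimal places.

RK4: k1 = f(t_n, w_n); k2 = f(t_n + h/2, w_n + (h/2)·k1); k3 = f(t_n + h/2, w_n + (h/2)·k2); k4 = f(t_n + h, w_n + h·k3); w_{n+1} = w_n + (h/6)·(k1 + 2k2 + 2k3 + k4).
t=1.000000, w=1.900000:
  k1 = f(1.000000, 1.900000) = 0.589000
  k2 = f(1.045000, 1.926505) = 0.597217
  k3 = f(1.045000, 1.926875) = 0.597331
  k4 = f(1.090000, 1.953760) = 0.605666
  w ← 1.900000 + (0.09/6)·(k1 + 2k2 + 2k3 + k4) = 1.953756
w(1.09) ≈ 1.9538

1.9538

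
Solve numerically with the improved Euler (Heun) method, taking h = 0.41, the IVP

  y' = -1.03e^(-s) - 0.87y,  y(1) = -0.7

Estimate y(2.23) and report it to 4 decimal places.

-0.3904

Heun: k1 = f(s_n, y_n); k2 = f(s_n + h, y_n + h·k1); y_{n+1} = y_n + (h/2)·(k1 + k2).
s=1.000000, y=-0.700000:
  k1 = f(1.000000, -0.700000) = 0.230084
  k2 = f(1.410000, -0.605665) = 0.275461
  y ← -0.700000 + (0.41/2)·(0.230084 + 0.275461) = -0.596363
s=1.410000, y=-0.596363:
  k1 = f(1.410000, -0.596363) = 0.267368
  k2 = f(1.820000, -0.486742) = 0.256579
  y ← -0.596363 + (0.41/2)·(0.267368 + 0.256579) = -0.488954
s=1.820000, y=-0.488954:
  k1 = f(1.820000, -0.488954) = 0.258503
  k2 = f(2.230000, -0.382968) = 0.222427
  y ← -0.488954 + (0.41/2)·(0.258503 + 0.222427) = -0.390363
y(2.23) ≈ -0.3904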